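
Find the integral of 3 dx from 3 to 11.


The integral of a constant k over [a, b] equals k * (b - a).
integral from 3 to 11 of 3 dx
= 3 * (11 - 3)
= 3 * 8
= 24

24


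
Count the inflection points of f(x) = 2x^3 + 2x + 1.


Inflection points occur where f''(x) = 0 and concavity changes.
f(x) = 2x^3 + 2x + 1
f'(x) = 6x^2 + 2
f''(x) = 12x
Set f''(x) = 0:
12x = 0
x = 0 / 12 = 0
Since f''(x) is linear (degree 1), it changes sign at this point.
Therefore there is exactly 1 inflection point.

1


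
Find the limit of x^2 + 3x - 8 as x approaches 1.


Since polynomials are continuous, we use direct substitution.
lim(x->1) of x^2 + 3x - 8
= 1 * 1^2 + 3 * 1 - 8
= 1 + 3 - 8
= -4

-4


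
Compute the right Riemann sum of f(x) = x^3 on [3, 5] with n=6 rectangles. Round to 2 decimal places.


Right Riemann sum uses right endpoints of each subinterval.
Interval: [3, 5], n = 6
dx = (5 - 3) / 6 = 1/3
Right endpoints: [10/3, 11/3, 4, 13/3, 14/3, 5]
f values: [1000/27, 1331/27, 64, 2197/27, 2744/27, 125]
Sum = dx * (sum of f values)
= 1/3 * 1375/3
= 1375/9 ≈ 152.78

152.78


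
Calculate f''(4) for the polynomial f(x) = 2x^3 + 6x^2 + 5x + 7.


First derivative:
f'(x) = 6x^2 + 12x + 5
Second derivative:
f''(x) = 12x + 12
Substitute x = 4:
f''(4) = 12 * 4 + 12
= 48 + 12
= 60

60


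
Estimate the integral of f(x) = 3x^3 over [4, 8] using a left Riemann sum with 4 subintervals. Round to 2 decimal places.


Left Riemann sum uses left endpoints of each subinterval.
Interval: [4, 8], n = 4
dx = (8 - 4) / 4 = 1
Left endpoints: [4, 5, 6, 7]
f values: [192, 375, 648, 1029]
Sum = dx * (sum of f values)
= 1 * 2244
= 2244 = 2244.00

2244.00


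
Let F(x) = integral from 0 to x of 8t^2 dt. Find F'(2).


By the Fundamental Theorem of Calculus (Part 1):
If F(x) = integral from 0 to x of f(t) dt, then F'(x) = f(x)
Here f(t) = 8t^2
So F'(x) = 8x^2
Evaluate at x = 2:
F'(2) = 8 * 2^2
= 8 * 4
= 32

32


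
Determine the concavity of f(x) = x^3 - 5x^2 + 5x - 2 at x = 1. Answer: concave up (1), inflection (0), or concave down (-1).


Concavity is determined by the sign of f''(x).
f(x) = x^3 - 5x^2 + 5x - 2
f'(x) = 3x^2 - 10x + 5
f''(x) = 6x - 10
f''(1) = 6 * 1 - 10
= 6 - 10
= -4
Since f''(1) < 0, the function is concave down (-1)

-1


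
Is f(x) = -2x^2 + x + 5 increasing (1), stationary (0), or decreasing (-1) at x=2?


Compute f'(x) to determine behavior:
f'(x) = -4x + 1
f'(2) = -4 * 2 + 1
= -8 + 1
= -7
Since f'(2) < 0, the function is decreasing (-1)

-1


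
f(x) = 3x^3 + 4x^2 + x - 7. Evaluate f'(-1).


Differentiate f(x) = 3x^3 + 4x^2 + x - 7 term by term:
f'(x) = 9x^2 + 8x + 1
Substitute x = -1:
f'(-1) = 9 * (-1)^2 + 8 * (-1) + 1
= 9 - 8 + 1
= 2

2


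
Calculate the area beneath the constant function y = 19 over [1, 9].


The area under a constant function y = 19 is a rectangle.
Width = 9 - 1 = 8
Height = 19
Area = width * height
= 8 * 19
= 152

152


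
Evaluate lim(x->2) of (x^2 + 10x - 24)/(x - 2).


Direct substitution gives 0/0, so we factor the numerator.
Factor: (x^2 + 10x - 24) = (x - 2)(x + 12)
Cancel the common factor (x - 2):
(x^2 + 10x - 24)/(x - 2) = (x + 12)
Now substitute x = 2:
= (2) - (-12) = 14

14


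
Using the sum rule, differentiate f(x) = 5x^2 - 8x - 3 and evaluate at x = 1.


Differentiate term by term using power and sum rules:
f(x) = 5x^2 - 8x - 3
f'(x) = 10x - 8
Substitute x = 1:
f'(1) = 10 * 1 - 8
= 10 - 8
= 2

2


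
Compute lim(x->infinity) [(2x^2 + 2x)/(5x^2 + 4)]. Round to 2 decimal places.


For limits at infinity with equal-degree polynomials,
we compare leading coefficients.
Numerator leading term: 2x^2
Denominator leading term: 5x^2
Divide both by x^2:
lim = (2 + 2/x) / (5 + 4/x^2)
As x -> infinity, the 1/x and 1/x^2 terms vanish:
= 2/5 = 0.40

0.40


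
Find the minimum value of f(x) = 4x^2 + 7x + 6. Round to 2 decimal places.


For a quadratic f(x) = ax^2 + bx + c with a > 0, the minimum is at the vertex.
Vertex x-coordinate: x = -b/(2a)
x = -(7) / (2 * 4)
x = -7/8
Substitute back to find the minimum value:
f(-7/8) = 4 * (-7/8)^2 + 7 * (-7/8) + 6
= 49/16 - 49/8 + 6
= 47/16 ≈ 2.94

2.94


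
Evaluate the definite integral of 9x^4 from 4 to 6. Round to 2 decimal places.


Find the antiderivative of 9x^4:
F(x) = 9/5 * x^5
Apply the Fundamental Theorem of Calculus:
F(6) - F(4)
= 9/5 * 6^5 - 9/5 * 4^5
= 9/5 * (7776 - 1024)
= 9/5 * 6752
= 60768/5 = 12153.60

12153.60


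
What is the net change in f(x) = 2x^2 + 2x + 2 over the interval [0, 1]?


Net change = f(b) - f(a)
f(x) = 2x^2 + 2x + 2
Compute f(1):
f(1) = 2 * 1^2 + 2 * 1 + 2
= 2 + 2 + 2
= 6
Compute f(0):
f(0) = 2 * 0^2 + 2 * 0 + 2
= 0 + 0 + 2
= 2
Net change = 6 - 2 = 4

4


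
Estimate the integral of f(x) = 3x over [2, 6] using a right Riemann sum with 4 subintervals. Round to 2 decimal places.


Right Riemann sum uses right endpoints of each subinterval.
Interval: [2, 6], n = 4
dx = (6 - 2) / 4 = 1
Right endpoints: [3, 4, 5, 6]
f values: [9, 12, 15, 18]
Sum = dx * (sum of f values)
= 1 * 54
= 54 = 54.00

54.00


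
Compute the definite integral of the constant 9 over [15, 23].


The integral of a constant k over [a, b] equals k * (b - a).
integral from 15 to 23 of 9 dx
= 9 * (23 - 15)
= 9 * 8
= 72

72


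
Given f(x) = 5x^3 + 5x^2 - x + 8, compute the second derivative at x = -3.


First derivative:
f'(x) = 15x^2 + 10x - 1
Second derivative:
f''(x) = 30x + 10
Substitute x = -3:
f''(-3) = 30 * (-3) + 10
= -90 + 10
= -80

-80


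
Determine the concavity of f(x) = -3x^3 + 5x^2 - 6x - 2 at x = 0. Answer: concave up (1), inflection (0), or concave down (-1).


Concavity is determined by the sign of f''(x).
f(x) = -3x^3 + 5x^2 - 6x - 2
f'(x) = -9x^2 + 10x - 6
f''(x) = -18x + 10
f''(0) = -18 * 0 + 10
= 0 + 10
= 10
Since f''(0) > 0, the function is concave up (1)

1


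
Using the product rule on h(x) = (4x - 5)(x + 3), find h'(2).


Let u(x) = 4x - 5 and v(x) = x + 3
u'(x) = 4
v'(x) = 1
Product rule: h'(x) = u'(x)*v(x) + u(x)*v'(x)
= 4 * (x + 3) + (4x - 5) * 1
At x = 2:
u(2) = 4 * 2 - 5 = 3
v(2) = 1 * 2 + 3 = 5
h'(2) = 4 * 5 + 3 * 1
= 20 + 3
= 23

23


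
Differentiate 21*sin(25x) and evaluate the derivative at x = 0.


Apply the chain rule to differentiate 21*sin(25x):
d/dx [21*sin(25x)]
= 21 * cos(25x) * d/dx(25x)
= 21 * 25 * cos(25x)
= 525 * cos(25x)
Evaluate at x = 0:
= 525 * cos(0)
= 525 * 1
= 525

525


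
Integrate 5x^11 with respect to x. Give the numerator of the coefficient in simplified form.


Apply the power rule for integration:
integral of ax^n dx = a/(n+1) * x^(n+1) + C
integral of 5x^11 dx
= 5/12 * x^12 + C
The coefficient in lowest terms is 5/12, and its numerator is 5

5


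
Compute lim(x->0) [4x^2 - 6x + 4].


Since polynomials are continuous, we use direct substitution.
lim(x->0) of 4x^2 - 6x + 4
= 4 * 0^2 - 6 * 0 + 4
= 0 + 0 + 4
= 4

4


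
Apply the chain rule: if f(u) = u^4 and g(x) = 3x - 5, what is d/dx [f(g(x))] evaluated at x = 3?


Using the chain rule: (f(g(x)))' = f'(g(x)) * g'(x)
First, find g(3):
g(3) = 3 * 3 - 5 = 4
Next, f'(u) = 4u^3
And g'(x) = 3
So f'(g(3)) * g'(3)
= 4 * 4^3 * 3
= 4 * 64 * 3
= 768

768


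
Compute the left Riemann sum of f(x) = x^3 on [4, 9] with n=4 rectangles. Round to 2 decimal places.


Left Riemann sum uses left endpoints of each subinterval.
Interval: [4, 9], n = 4
dx = (9 - 4) / 4 = 5/4
Left endpoints: [4, 21/4, 13/2, 31/4]
f values: [64, 9261/64, 2197/8, 29791/64]
Sum = dx * (sum of f values)
= 5/4 * 15181/16
= 75905/64 ≈ 1186.02

1186.02


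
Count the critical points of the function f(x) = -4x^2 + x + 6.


Find where f'(x) = 0:
f'(x) = -8x + 1
Set f'(x) = 0:
-8x + 1 = 0
x = -1 / (-8) = 1/8
This is a linear equation in x, so there is exactly one solution.
Number of critical points: 1

1


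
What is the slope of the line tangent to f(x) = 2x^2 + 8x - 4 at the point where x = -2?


The slope of the tangent line equals f'(x) at the point.
f(x) = 2x^2 + 8x - 4
f'(x) = 4x + 8
At x = -2:
f'(-2) = 4 * (-2) + 8
= -8 + 8
= 0

0


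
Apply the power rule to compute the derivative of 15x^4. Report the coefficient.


We apply the power rule: d/dx [ax^n] = a*n * x^(n-1)
d/dx [15x^4]
= 15 * 4 * x^(4-1)
= 60x^3
The coefficient is 60

60


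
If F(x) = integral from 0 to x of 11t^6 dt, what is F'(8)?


By the Fundamental Theorem of Calculus (Part 1):
If F(x) = integral from 0 to x of f(t) dt, then F'(x) = f(x)
Here f(t) = 11t^6
So F'(x) = 11x^6
Evaluate at x = 8:
F'(8) = 11 * 8^6
= 11 * 262144
= 2883584

2883584


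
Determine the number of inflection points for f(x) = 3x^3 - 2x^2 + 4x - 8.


Inflection points occur where f''(x) = 0 and concavity changes.
f(x) = 3x^3 - 2x^2 + 4x - 8
f'(x) = 9x^2 - 4x + 4
f''(x) = 18x - 4
Set f''(x) = 0:
18x - 4 = 0
x = 4 / 18 = 2/9
Since f''(x) is linear (degree 1), it changes sign at this point.
Therefore there is exactly 1 inflection point.

1


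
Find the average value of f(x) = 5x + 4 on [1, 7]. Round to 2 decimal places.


Average value = 1/(b-a) * integral from a to b of f(x) dx
First compute the integral of 5x + 4:
F(x) = (5/2)x^2 + 4x
F(7) = 5/2 * 49 + 4 * 7 = 301/2
F(1) = 5/2 * 1 + 4 * 1 = 13/2
Integral = 301/2 - 13/2 = 144
Average = 144 / (7 - 1) = 144 / 6
= 24 = 24.00

24.00


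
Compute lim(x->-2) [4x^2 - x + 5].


Since polynomials are continuous, we use direct substitution.
lim(x->-2) of 4x^2 - x + 5
= 4 * (-2)^2 - 1 * (-2) + 5
= 16 + 2 + 5
= 23

23


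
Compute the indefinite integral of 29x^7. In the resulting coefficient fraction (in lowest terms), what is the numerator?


Apply the power rule for integration:
integral of ax^n dx = a/(n+1) * x^(n+1) + C
integral of 29x^7 dx
= 29/8 * x^8 + C
The coefficient in lowest terms is 29/8, and its numerator is 29

29


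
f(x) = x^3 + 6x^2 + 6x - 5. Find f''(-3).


First derivative:
f'(x) = 3x^2 + 12x + 6
Second derivative:
f''(x) = 6x + 12
Substitute x = -3:
f''(-3) = 6 * (-3) + 12
= -18 + 12
= -6

-6


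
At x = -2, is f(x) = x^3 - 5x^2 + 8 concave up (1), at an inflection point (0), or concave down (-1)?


Concavity is determined by the sign of f''(x).
f(x) = x^3 - 5x^2 + 8
f'(x) = 3x^2 - 10x
f''(x) = 6x - 10
f''(-2) = 6 * (-2) - 10
= -12 - 10
= -22
Since f''(-2) < 0, the function is concave down (-1)

-1


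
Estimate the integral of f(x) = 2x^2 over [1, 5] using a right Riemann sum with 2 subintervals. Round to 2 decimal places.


Right Riemann sum uses right endpoints of each subinterval.
Interval: [1, 5], n = 2
dx = (5 - 1) / 2 = 2
Right endpoints: [3, 5]
f values: [18, 50]
Sum = dx * (sum of f values)
= 2 * 68
= 136 = 136.00

136.00


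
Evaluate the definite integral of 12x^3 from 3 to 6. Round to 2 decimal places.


Find the antiderivative of 12x^3:
F(x) = 12/4 * x^4
Apply the Fundamental Theorem of Calculus:
F(6) - F(3)
= 12/4 * 6^4 - 12/4 * 3^4
= 12/4 * (1296 - 81)
= 12/4 * 1215
= 3645 = 3645.00

3645.00


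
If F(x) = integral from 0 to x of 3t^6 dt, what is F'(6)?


By the Fundamental Theorem of Calculus (Part 1):
If F(x) = integral from 0 to x of f(t) dt, then F'(x) = f(x)
Here f(t) = 3t^6
So F'(x) = 3x^6
Evaluate at x = 6:
F'(6) = 3 * 6^6
= 3 * 46656
= 139968

139968


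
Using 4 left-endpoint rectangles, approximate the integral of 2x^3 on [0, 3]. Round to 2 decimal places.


Left Riemann sum uses left endpoints of each subinterval.
Interval: [0, 3], n = 4
dx = (3 - 0) / 4 = 3/4
Left endpoints: [0, 3/4, 3/2, 9/4]
f values: [0, 27/32, 27/4, 729/32]
Sum = dx * (sum of f values)
= 3/4 * 243/8
= 729/32 ≈ 22.78

22.78


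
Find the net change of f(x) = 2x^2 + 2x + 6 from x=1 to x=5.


Net change = f(b) - f(a)
f(x) = 2x^2 + 2x + 6
Compute f(5):
f(5) = 2 * 5^2 + 2 * 5 + 6
= 50 + 10 + 6
= 66
Compute f(1):
f(1) = 2 * 1^2 + 2 * 1 + 6
= 2 + 2 + 6
= 10
Net change = 66 - 10 = 56

56


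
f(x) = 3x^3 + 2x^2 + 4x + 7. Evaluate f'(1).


Differentiate f(x) = 3x^3 + 2x^2 + 4x + 7 term by term:
f'(x) = 9x^2 + 4x + 4
Substitute x = 1:
f'(1) = 9 * 1^2 + 4 * 1 + 4
= 9 + 4 + 4
= 17

17


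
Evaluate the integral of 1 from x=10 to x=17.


The integral of a constant k over [a, b] equals k * (b - a).
integral from 10 to 17 of 1 dx
= 1 * (17 - 10)
= 1 * 7
= 7

7


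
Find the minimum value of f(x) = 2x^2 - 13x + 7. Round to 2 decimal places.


For a quadratic f(x) = ax^2 + bx + c with a > 0, the minimum is at the vertex.
Vertex x-coordinate: x = -b/(2a)
x = -(-13) / (2 * 2)
x = 13/4
Substitute back to find the minimum value:
f(13/4) = 2 * (13/4)^2 - 13 * (13/4) + 7
= 169/8 - 169/4 + 7
= -113/8 ≈ -14.13

-14.13


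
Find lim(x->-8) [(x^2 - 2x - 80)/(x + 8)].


Direct substitution gives 0/0, so we factor the numerator.
Factor: (x^2 - 2x - 80) = (x + 8)(x - 10)
Cancel the common factor (x + 8):
(x^2 - 2x - 80)/(x + 8) = (x - 10)
Now substitute x = -8:
= (-8) - (10) = -18

-18


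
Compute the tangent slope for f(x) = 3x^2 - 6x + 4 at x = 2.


The slope of the tangent line equals f'(x) at the point.
f(x) = 3x^2 - 6x + 4
f'(x) = 6x - 6
At x = 2:
f'(2) = 6 * 2 - 6
= 12 - 6
= 6

6


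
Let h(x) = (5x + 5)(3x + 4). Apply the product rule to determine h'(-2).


Let u(x) = 5x + 5 and v(x) = 3x + 4
u'(x) = 5
v'(x) = 3
Product rule: h'(x) = u'(x)*v(x) + u(x)*v'(x)
= 5 * (3x + 4) + (5x + 5) * 3
At x = -2:
u(-2) = 5 * (-2) + 5 = -5
v(-2) = 3 * (-2) + 4 = -2
h'(-2) = 5 * (-2) + (-5) * 3
= -10 - 15
= -25

-25


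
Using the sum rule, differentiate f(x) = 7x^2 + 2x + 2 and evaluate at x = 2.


Differentiate term by term using power and sum rules:
f(x) = 7x^2 + 2x + 2
f'(x) = 14x + 2
Substitute x = 2:
f'(2) = 14 * 2 + 2
= 28 + 2
= 30

30


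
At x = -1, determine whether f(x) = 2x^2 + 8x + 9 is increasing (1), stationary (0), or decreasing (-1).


Compute f'(x) to determine behavior:
f'(x) = 4x + 8
f'(-1) = 4 * (-1) + 8
= -4 + 8
= 4
Since f'(-1) > 0, the function is increasing (1)

1


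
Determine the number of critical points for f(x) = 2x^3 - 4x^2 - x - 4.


Find where f'(x) = 0:
f(x) = 2x^3 - 4x^2 - x - 4
f'(x) = 6x^2 - 8x - 1
This is a quadratic in x. Use the discriminant to count real roots.
Discriminant = (-8)^2 - 4 * 6 * (-1)
= 64 - (-24)
= 88
Since discriminant > 0, f'(x) = 0 has 2 real solutions.
Number of critical points: 2

2


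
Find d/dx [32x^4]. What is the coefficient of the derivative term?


We apply the power rule: d/dx [ax^n] = a*n * x^(n-1)
d/dx [32x^4]
= 32 * 4 * x^(4-1)
= 128x^3
The coefficient is 128

128


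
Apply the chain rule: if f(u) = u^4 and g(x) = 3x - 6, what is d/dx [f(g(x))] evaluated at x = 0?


Using the chain rule: (f(g(x)))' = f'(g(x)) * g'(x)
First, find g(0):
g(0) = 3 * 0 - 6 = -6
Next, f'(u) = 4u^3
And g'(x) = 3
So f'(g(0)) * g'(0)
= 4 * (-6)^3 * 3
= 4 * (-216) * 3
= -2592

-2592


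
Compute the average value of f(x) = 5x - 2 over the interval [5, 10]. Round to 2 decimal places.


Average value = 1/(b-a) * integral from a to b of f(x) dx
First compute the integral of 5x - 2:
F(x) = (5/2)x^2 - 2x
F(10) = 5/2 * 100 - 2 * 10 = 230
F(5) = 5/2 * 25 - 2 * 5 = 105/2
Integral = 230 - 105/2 = 355/2
Average = (355/2) / (10 - 5) = (355/2) / 5
= 71/2 = 35.50

35.50


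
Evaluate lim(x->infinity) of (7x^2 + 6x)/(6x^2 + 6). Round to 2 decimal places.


For limits at infinity with equal-degree polynomials,
we compare leading coefficients.
Numerator leading term: 7x^2
Denominator leading term: 6x^2
Divide both by x^2:
lim = (7 + 6/x) / (6 + 6/x^2)
As x -> infinity, the 1/x and 1/x^2 terms vanish:
= 7/6 ≈ 1.17

1.17


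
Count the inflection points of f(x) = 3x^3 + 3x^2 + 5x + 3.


Inflection points occur where f''(x) = 0 and concavity changes.
f(x) = 3x^3 + 3x^2 + 5x + 3
f'(x) = 9x^2 + 6x + 5
f''(x) = 18x + 6
Set f''(x) = 0:
18x + 6 = 0
x = -6 / 18 = -1/3
Since f''(x) is linear (degree 1), it changes sign at this point.
Therefore there is exactly 1 inflection point.

1


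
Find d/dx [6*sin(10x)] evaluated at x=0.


Apply the chain rule to differentiate 6*sin(10x):
d/dx [6*sin(10x)]
= 6 * cos(10x) * d/dx(10x)
= 6 * 10 * cos(10x)
= 60 * cos(10x)
Evaluate at x = 0:
= 60 * cos(0)
= 60 * 1
= 60

60


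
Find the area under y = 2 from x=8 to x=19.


The area under a constant function y = 2 is a rectangle.
Width = 19 - 8 = 11
Height = 2
Area = width * height
= 11 * 2
= 22

22


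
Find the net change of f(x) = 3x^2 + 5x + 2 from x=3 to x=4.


Net change = f(b) - f(a)
f(x) = 3x^2 + 5x + 2
Compute f(4):
f(4) = 3 * 4^2 + 5 * 4 + 2
= 48 + 20 + 2
= 70
Compute f(3):
f(3) = 3 * 3^2 + 5 * 3 + 2
= 27 + 15 + 2
= 44
Net change = 70 - 44 = 26

26


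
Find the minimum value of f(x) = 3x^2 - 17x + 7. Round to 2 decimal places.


For a quadratic f(x) = ax^2 + bx + c with a > 0, the minimum is at the vertex.
Vertex x-coordinate: x = -b/(2a)
x = -(-17) / (2 * 3)
x = 17/6
Substitute back to find the minimum value:
f(17/6) = 3 * (17/6)^2 - 17 * (17/6) + 7
= 289/12 - 289/6 + 7
= -205/12 ≈ -17.08

-17.08


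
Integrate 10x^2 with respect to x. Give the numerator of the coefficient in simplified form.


Apply the power rule for integration:
integral of ax^n dx = a/(n+1) * x^(n+1) + C
integral of 10x^2 dx
= 10/3 * x^3 + C
The coefficient in lowest terms is 10/3, and its numerator is 10

10


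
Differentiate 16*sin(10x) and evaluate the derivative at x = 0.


Apply the chain rule to differentiate 16*sin(10x):
d/dx [16*sin(10x)]
= 16 * cos(10x) * d/dx(10x)
= 16 * 10 * cos(10x)
= 160 * cos(10x)
Evaluate at x = 0:
= 160 * cos(0)
= 160 * 1
= 160

160


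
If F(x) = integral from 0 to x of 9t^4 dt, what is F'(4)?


By the Fundamental Theorem of Calculus (Part 1):
If F(x) = integral from 0 to x of f(t) dt, then F'(x) = f(x)
Here f(t) = 9t^4
So F'(x) = 9x^4
Evaluate at x = 4:
F'(4) = 9 * 4^4
= 9 * 256
= 2304

2304


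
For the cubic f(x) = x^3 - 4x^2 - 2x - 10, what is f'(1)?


Differentiate f(x) = x^3 - 4x^2 - 2x - 10 term by term:
f'(x) = 3x^2 - 8x - 2
Substitute x = 1:
f'(1) = 3 * 1^2 - 8 * 1 - 2
= 3 - 8 - 2
= -7

-7


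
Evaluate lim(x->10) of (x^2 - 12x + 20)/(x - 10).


Direct substitution gives 0/0, so we factor the numerator.
Factor: (x^2 - 12x + 20) = (x - 10)(x - 2)
Cancel the common factor (x - 10):
(x^2 - 12x + 20)/(x - 10) = (x - 2)
Now substitute x = 10:
= (10) - (2) = 8

8


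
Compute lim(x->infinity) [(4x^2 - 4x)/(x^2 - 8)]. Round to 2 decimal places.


For limits at infinity with equal-degree polynomials,
we compare leading coefficients.
Numerator leading term: 4x^2
Denominator leading term: x^2
Divide both by x^2:
lim = (4 - 4/x) / (1 - 8/x^2)
As x -> infinity, the 1/x and 1/x^2 terms vanish:
= 4/1 = 4 = 4.00

4.00


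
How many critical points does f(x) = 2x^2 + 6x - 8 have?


Find where f'(x) = 0:
f'(x) = 4x + 6
Set f'(x) = 0:
4x + 6 = 0
x = -6 / 4 = -3/2
This is a linear equation in x, so there is exactly one solution.
Number of critical points: 1

1


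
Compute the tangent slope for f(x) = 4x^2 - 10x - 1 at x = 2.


The slope of the tangent line equals f'(x) at the point.
f(x) = 4x^2 - 10x - 1
f'(x) = 8x - 10
At x = 2:
f'(2) = 8 * 2 - 10
= 16 - 10
= 6

6


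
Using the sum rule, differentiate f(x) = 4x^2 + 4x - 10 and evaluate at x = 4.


Differentiate term by term using power and sum rules:
f(x) = 4x^2 + 4x - 10
f'(x) = 8x + 4
Substitute x = 4:
f'(4) = 8 * 4 + 4
= 32 + 4
= 36

36


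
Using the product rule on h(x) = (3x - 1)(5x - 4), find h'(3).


Let u(x) = 3x - 1 and v(x) = 5x - 4
u'(x) = 3
v'(x) = 5
Product rule: h'(x) = u'(x)*v(x) + u(x)*v'(x)
= 3 * (5x - 4) + (3x - 1) * 5
At x = 3:
u(3) = 3 * 3 - 1 = 8
v(3) = 5 * 3 - 4 = 11
h'(3) = 3 * 11 + 8 * 5
= 33 + 40
= 73

73


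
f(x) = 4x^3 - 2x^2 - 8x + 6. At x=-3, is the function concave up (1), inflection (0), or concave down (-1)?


Concavity is determined by the sign of f''(x).
f(x) = 4x^3 - 2x^2 - 8x + 6
f'(x) = 12x^2 - 4x - 8
f''(x) = 24x - 4
f''(-3) = 24 * (-3) - 4
= -72 - 4
= -76
Since f''(-3) < 0, the function is concave down (-1)

-1


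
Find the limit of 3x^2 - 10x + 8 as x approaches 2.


Since polynomials are continuous, we use direct substitution.
lim(x->2) of 3x^2 - 10x + 8
= 3 * 2^2 - 10 * 2 + 8
= 12 - 20 + 8
= 0

0


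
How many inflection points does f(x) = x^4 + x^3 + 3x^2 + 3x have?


Inflection points occur where f''(x) = 0 and concavity changes.
f(x) = x^4 + x^3 + 3x^2 + 3x
f'(x) = 4x^3 + 3x^2 + 6x + 3
f''(x) = 12x^2 + 6x + 6
This is a quadratic in x. Use the discriminant to count real roots.
Discriminant = (6)^2 - 4 * 12 * 6
= 36 - 288
= -252
Since discriminant < 0, f''(x) = 0 has no real solutions.
Number of inflection points: 0

0


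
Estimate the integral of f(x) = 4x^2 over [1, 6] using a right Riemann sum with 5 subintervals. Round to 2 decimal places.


Right Riemann sum uses right endpoints of each subinterval.
Interval: [1, 6], n = 5
dx = (6 - 1) / 5 = 1
Right endpoints: [2, 3, 4, 5, 6]
f values: [16, 36, 64, 100, 144]
Sum = dx * (sum of f values)
= 1 * 360
= 360 = 360.00

360.00


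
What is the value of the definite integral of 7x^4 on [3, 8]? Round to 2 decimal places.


Find the antiderivative of 7x^4:
F(x) = 7/5 * x^5
Apply the Fundamental Theorem of Calculus:
F(8) - F(3)
= 7/5 * 8^5 - 7/5 * 3^5
= 7/5 * (32768 - 243)
= 7/5 * 32525
= 45535 = 45535.00

45535.00


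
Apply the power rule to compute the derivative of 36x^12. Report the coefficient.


We apply the power rule: d/dx [ax^n] = a*n * x^(n-1)
d/dx [36x^12]
= 36 * 12 * x^(12-1)
= 432x^11
The coefficient is 432

432


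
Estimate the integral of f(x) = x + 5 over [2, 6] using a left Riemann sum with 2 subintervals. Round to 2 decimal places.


Left Riemann sum uses left endpoints of each subinterval.
Interval: [2, 6], n = 2
dx = (6 - 2) / 2 = 2
Left endpoints: [2, 4]
f values: [7, 9]
Sum = dx * (sum of f values)
= 2 * 16
= 32 = 32.00

32.00


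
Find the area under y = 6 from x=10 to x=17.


The area under a constant function y = 6 is a rectangle.
Width = 17 - 10 = 7
Height = 6
Area = width * height
= 7 * 6
= 42

42


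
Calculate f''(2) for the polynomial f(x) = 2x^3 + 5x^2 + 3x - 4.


First derivative:
f'(x) = 6x^2 + 10x + 3
Second derivative:
f''(x) = 12x + 10
Substitute x = 2:
f''(2) = 12 * 2 + 10
= 24 + 10
= 34

34


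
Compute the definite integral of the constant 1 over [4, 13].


The integral of a constant k over [a, b] equals k * (b - a).
integral from 4 to 13 of 1 dx
= 1 * (13 - 4)
= 1 * 9
= 9

9


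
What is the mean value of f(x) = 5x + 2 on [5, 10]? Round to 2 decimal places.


Average value = 1/(b-a) * integral from a to b of f(x) dx
First compute the integral of 5x + 2:
F(x) = (5/2)x^2 + 2x
F(10) = 5/2 * 100 + 2 * 10 = 270
F(5) = 5/2 * 25 + 2 * 5 = 145/2
Integral = 270 - 145/2 = 395/2
Average = (395/2) / (10 - 5) = (395/2) / 5
= 79/2 = 39.50

39.50


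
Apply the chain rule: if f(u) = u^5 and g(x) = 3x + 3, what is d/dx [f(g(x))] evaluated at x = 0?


Using the chain rule: (f(g(x)))' = f'(g(x)) * g'(x)
First, find g(0):
g(0) = 3 * 0 + 3 = 3
Next, f'(u) = 5u^4
And g'(x) = 3
So f'(g(0)) * g'(0)
= 5 * 3^4 * 3
= 5 * 81 * 3
= 1215

1215


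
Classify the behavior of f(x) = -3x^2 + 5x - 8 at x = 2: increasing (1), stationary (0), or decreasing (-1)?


Compute f'(x) to determine behavior:
f'(x) = -6x + 5
f'(2) = -6 * 2 + 5
= -12 + 5
= -7
Since f'(2) < 0, the function is decreasing (-1)

-1


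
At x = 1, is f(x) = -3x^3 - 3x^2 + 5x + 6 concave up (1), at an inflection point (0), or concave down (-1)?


Concavity is determined by the sign of f''(x).
f(x) = -3x^3 - 3x^2 + 5x + 6
f'(x) = -9x^2 - 6x + 5
f''(x) = -18x - 6
f''(1) = -18 * 1 - 6
= -18 - 6
= -24
Since f''(1) < 0, the function is concave down (-1)

-1


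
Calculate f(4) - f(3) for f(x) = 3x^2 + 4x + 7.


Net change = f(b) - f(a)
f(x) = 3x^2 + 4x + 7
Compute f(4):
f(4) = 3 * 4^2 + 4 * 4 + 7
= 48 + 16 + 7
= 71
Compute f(3):
f(3) = 3 * 3^2 + 4 * 3 + 7
= 27 + 12 + 7
= 46
Net change = 71 - 46 = 25

25


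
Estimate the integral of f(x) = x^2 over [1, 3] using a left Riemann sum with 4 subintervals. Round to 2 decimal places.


Left Riemann sum uses left endpoints of each subinterval.
Interval: [1, 3], n = 4
dx = (3 - 1) / 4 = 1/2
Left endpoints: [1, 3/2, 2, 5/2]
f values: [1, 9/4, 4, 25/4]
Sum = dx * (sum of f values)
= 1/2 * 27/2
= 27/4 = 6.75

6.75


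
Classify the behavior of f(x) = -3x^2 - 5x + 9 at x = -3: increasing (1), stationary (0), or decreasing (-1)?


Compute f'(x) to determine behavior:
f'(x) = -6x - 5
f'(-3) = -6 * (-3) - 5
= 18 - 5
= 13
Since f'(-3) > 0, the function is increasing (1)

1


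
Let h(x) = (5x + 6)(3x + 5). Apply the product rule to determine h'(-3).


Let u(x) = 5x + 6 and v(x) = 3x + 5
u'(x) = 5
v'(x) = 3
Product rule: h'(x) = u'(x)*v(x) + u(x)*v'(x)
= 5 * (3x + 5) + (5x + 6) * 3
At x = -3:
u(-3) = 5 * (-3) + 6 = -9
v(-3) = 3 * (-3) + 5 = -4
h'(-3) = 5 * (-4) + (-9) * 3
= -20 - 27
= -47

-47


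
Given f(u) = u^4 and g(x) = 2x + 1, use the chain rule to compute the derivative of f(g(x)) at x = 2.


Using the chain rule: (f(g(x)))' = f'(g(x)) * g'(x)
First, find g(2):
g(2) = 2 * 2 + 1 = 5
Next, f'(u) = 4u^3
And g'(x) = 2
So f'(g(2)) * g'(2)
= 4 * 5^3 * 2
= 4 * 125 * 2
= 1000

1000


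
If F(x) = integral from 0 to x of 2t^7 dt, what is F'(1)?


By the Fundamental Theorem of Calculus (Part 1):
If F(x) = integral from 0 to x of f(t) dt, then F'(x) = f(x)
Here f(t) = 2t^7
So F'(x) = 2x^7
Evaluate at x = 1:
F'(1) = 2 * 1^7
= 2 * 1
= 2

2


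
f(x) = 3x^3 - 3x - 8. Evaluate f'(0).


Differentiate f(x) = 3x^3 - 3x - 8 term by term:
f'(x) = 9x^2 - 3
Substitute x = 0:
f'(0) = 9 * 0^2 + 0 * 0 - 3
= 0 + 0 - 3
= -3

-3


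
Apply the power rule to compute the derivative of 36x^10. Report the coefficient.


We apply the power rule: d/dx [ax^n] = a*n * x^(n-1)
d/dx [36x^10]
= 36 * 10 * x^(10-1)
= 360x^9
The coefficient is 360

360


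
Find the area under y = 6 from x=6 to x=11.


The area under a constant function y = 6 is a rectangle.
Width = 11 - 6 = 5
Height = 6
Area = width * height
= 5 * 6
= 30

30


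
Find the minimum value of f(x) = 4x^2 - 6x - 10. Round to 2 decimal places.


For a quadratic f(x) = ax^2 + bx + c with a > 0, the minimum is at the vertex.
Vertex x-coordinate: x = -b/(2a)
x = -(-6) / (2 * 4)
x = 6/8 = 3/4
Substitute back to find the minimum value:
f(3/4) = 4 * (3/4)^2 - 6 * (3/4) - 10
= 9/4 - 9/2 - 10
= -49/4 = -12.25

-12.25


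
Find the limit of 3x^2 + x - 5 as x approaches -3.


Since polynomials are continuous, we use direct substitution.
lim(x->-3) of 3x^2 + x - 5
= 3 * (-3)^2 + 1 * (-3) - 5
= 27 - 3 - 5
= 19

19


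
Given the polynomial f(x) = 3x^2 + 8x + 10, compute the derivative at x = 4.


Differentiate term by term using power and sum rules:
f(x) = 3x^2 + 8x + 10
f'(x) = 6x + 8
Substitute x = 4:
f'(4) = 6 * 4 + 8
= 24 + 8
= 32

32


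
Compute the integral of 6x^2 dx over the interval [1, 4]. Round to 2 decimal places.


Find the antiderivative of 6x^2:
F(x) = 6/3 * x^3
Apply the Fundamental Theorem of Calculus:
F(4) - F(1)
= 6/3 * 4^3 - 6/3 * 1^3
= 6/3 * (64 - 1)
= 6/3 * 63
= 126 = 126.00

126.00


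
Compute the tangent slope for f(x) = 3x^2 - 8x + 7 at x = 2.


The slope of the tangent line equals f'(x) at the point.
f(x) = 3x^2 - 8x + 7
f'(x) = 6x - 8
At x = 2:
f'(2) = 6 * 2 - 8
= 12 - 8
= 4

4


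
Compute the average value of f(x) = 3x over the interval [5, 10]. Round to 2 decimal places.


Average value = 1/(b-a) * integral from a to b of f(x) dx
First compute the integral of 3x:
F(x) = (3/2)x^2
F(10) = 3/2 * 100 + 0 * 10 = 150
F(5) = 3/2 * 25 + 0 * 5 = 75/2
Integral = 150 - 75/2 = 225/2
Average = (225/2) / (10 - 5) = (225/2) / 5
= 45/2 = 22.50

22.50


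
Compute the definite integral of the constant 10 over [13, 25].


The integral of a constant k over [a, b] equals k * (b - a).
integral from 13 to 25 of 10 dx
= 10 * (25 - 13)
= 10 * 12
= 120

120


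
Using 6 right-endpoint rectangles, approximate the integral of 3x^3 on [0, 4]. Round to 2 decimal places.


Right Riemann sum uses right endpoints of each subinterval.
Interval: [0, 4], n = 6
dx = (4 - 0) / 6 = 2/3
Right endpoints: [2/3, 4/3, 2, 8/3, 10/3, 4]
f values: [8/9, 64/9, 24, 512/9, 1000/9, 192]
Sum = dx * (sum of f values)
= 2/3 * 392
= 784/3 ≈ 261.33

261.33


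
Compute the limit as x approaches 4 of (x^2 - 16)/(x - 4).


Direct substitution gives 0/0, so we factor the numerator.
Factor: (x^2 - 16) = (x - 4)(x + 4)
Cancel the common factor (x - 4):
(x^2 - 16)/(x - 4) = (x + 4)
Now substitute x = 4:
= (4 + 4) = 8

8


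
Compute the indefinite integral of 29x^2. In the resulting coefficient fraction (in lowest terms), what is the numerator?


Apply the power rule for integration:
integral of ax^n dx = a/(n+1) * x^(n+1) + C
integral of 29x^2 dx
= 29/3 * x^3 + C
The coefficient in lowest terms is 29/3, and its numerator is 29

29


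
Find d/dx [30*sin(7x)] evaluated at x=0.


Apply the chain rule to differentiate 30*sin(7x):
d/dx [30*sin(7x)]
= 30 * cos(7x) * d/dx(7x)
= 30 * 7 * cos(7x)
= 210 * cos(7x)
Evaluate at x = 0:
= 210 * cos(0)
= 210 * 1
= 210

210


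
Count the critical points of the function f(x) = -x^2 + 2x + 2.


Find where f'(x) = 0:
f'(x) = -2x + 2
Set f'(x) = 0:
-2x + 2 = 0
x = -2 / (-2) = 1
This is a linear equation in x, so there is exactly one solution.
Number of critical points: 1

1


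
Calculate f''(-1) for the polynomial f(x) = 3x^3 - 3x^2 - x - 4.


First derivative:
f'(x) = 9x^2 - 6x - 1
Second derivative:
f''(x) = 18x - 6
Substitute x = -1:
f''(-1) = 18 * (-1) - 6
= -18 - 6
= -24

-24


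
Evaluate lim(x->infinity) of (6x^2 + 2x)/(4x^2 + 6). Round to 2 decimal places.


For limits at infinity with equal-degree polynomials,
we compare leading coefficients.
Numerator leading term: 6x^2
Denominator leading term: 4x^2
Divide both by x^2:
lim = (6 + 2/x) / (4 + 6/x^2)
As x -> infinity, the 1/x and 1/x^2 terms vanish:
= 6/4 = 3/2 = 1.50

1.50


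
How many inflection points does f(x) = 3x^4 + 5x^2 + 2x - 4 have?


Inflection points occur where f''(x) = 0 and concavity changes.
f(x) = 3x^4 + 5x^2 + 2x - 4
f'(x) = 12x^3 + 10x + 2
f''(x) = 36x^2 + 10
This is a quadratic in x. Use the discriminant to count real roots.
Discriminant = (0)^2 - 4 * 36 * 10
= 0 - 1440
= -1440
Since discriminant < 0, f''(x) = 0 has no real solutions.
Number of inflection points: 0

0


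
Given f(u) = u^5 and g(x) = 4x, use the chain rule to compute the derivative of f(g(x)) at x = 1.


Using the chain rule: (f(g(x)))' = f'(g(x)) * g'(x)
First, find g(1):
g(1) = 4 * 1 + 0 = 4
Next, f'(u) = 5u^4
And g'(x) = 4
So f'(g(1)) * g'(1)
= 5 * 4^4 * 4
= 5 * 256 * 4
= 5120

5120


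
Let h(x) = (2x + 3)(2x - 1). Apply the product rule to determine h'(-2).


Let u(x) = 2x + 3 and v(x) = 2x - 1
u'(x) = 2
v'(x) = 2
Product rule: h'(x) = u'(x)*v(x) + u(x)*v'(x)
= 2 * (2x - 1) + (2x + 3) * 2
At x = -2:
u(-2) = 2 * (-2) + 3 = -1
v(-2) = 2 * (-2) - 1 = -5
h'(-2) = 2 * (-5) + (-1) * 2
= -10 - 2
= -12

-12


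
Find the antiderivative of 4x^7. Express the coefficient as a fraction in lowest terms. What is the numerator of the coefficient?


Apply the power rule for integration:
integral of ax^n dx = a/(n+1) * x^(n+1) + C
integral of 4x^7 dx
= 4/8 * x^8 + C
= 1/2 * x^8 + C
The coefficient in lowest terms is 1/2, and its numerator is 1

1


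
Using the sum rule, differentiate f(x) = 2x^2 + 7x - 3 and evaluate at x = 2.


Differentiate term by term using power and sum rules:
f(x) = 2x^2 + 7x - 3
f'(x) = 4x + 7
Substitute x = 2:
f'(2) = 4 * 2 + 7
= 8 + 7
= 15

15


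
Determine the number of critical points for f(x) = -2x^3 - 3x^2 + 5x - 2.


Find where f'(x) = 0:
f(x) = -2x^3 - 3x^2 + 5x - 2
f'(x) = -6x^2 - 6x + 5
This is a quadratic in x. Use the discriminant to count real roots.
Discriminant = (-6)^2 - 4 * (-6) * 5
= 36 - (-120)
= 156
Since discriminant > 0, f'(x) = 0 has 2 real solutions.
Number of critical points: 2

2


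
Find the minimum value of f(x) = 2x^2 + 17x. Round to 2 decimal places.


For a quadratic f(x) = ax^2 + bx + c with a > 0, the minimum is at the vertex.
Vertex x-coordinate: x = -b/(2a)
x = -(17) / (2 * 2)
x = -17/4
Substitute back to find the minimum value:
f(-17/4) = 2 * (-17/4)^2 + 17 * (-17/4) + 0
= 289/8 - 289/4 + 0
= -289/8 ≈ -36.13

-36.13


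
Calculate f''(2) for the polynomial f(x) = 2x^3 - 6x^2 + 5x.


First derivative:
f'(x) = 6x^2 - 12x + 5
Second derivative:
f''(x) = 12x - 12
Substitute x = 2:
f''(2) = 12 * 2 - 12
= 24 - 12
= 12

12


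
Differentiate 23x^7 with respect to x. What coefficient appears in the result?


We apply the power rule: d/dx [ax^n] = a*n * x^(n-1)
d/dx [23x^7]
= 23 * 7 * x^(7-1)
= 161x^6
The coefficient is 161

161


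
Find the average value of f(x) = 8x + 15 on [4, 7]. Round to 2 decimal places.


Average value = 1/(b-a) * integral from a to b of f(x) dx
First compute the integral of 8x + 15:
F(x) = 4x^2 + 15x
F(7) = 4 * 49 + 15 * 7 = 301
F(4) = 4 * 16 + 15 * 4 = 124
Integral = 301 - 124 = 177
Average = 177 / (7 - 4) = 177 / 3
= 59 = 59.00

59.00


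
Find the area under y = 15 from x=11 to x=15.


The area under a constant function y = 15 is a rectangle.
Width = 15 - 11 = 4
Height = 15
Area = width * height
= 4 * 15
= 60

60


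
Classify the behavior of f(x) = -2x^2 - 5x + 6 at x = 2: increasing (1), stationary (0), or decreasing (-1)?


Compute f'(x) to determine behavior:
f'(x) = -4x - 5
f'(2) = -4 * 2 - 5
= -8 - 5
= -13
Since f'(2) < 0, the function is decreasing (-1)

-1


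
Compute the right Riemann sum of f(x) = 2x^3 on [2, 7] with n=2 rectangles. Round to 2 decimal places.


Right Riemann sum uses right endpoints of each subinterval.
Interval: [2, 7], n = 2
dx = (7 - 2) / 2 = 5/2
Right endpoints: [9/2, 7]
f values: [729/4, 686]
Sum = dx * (sum of f values)
= 5/2 * 3473/4
= 17365/8 ≈ 2170.63

2170.63


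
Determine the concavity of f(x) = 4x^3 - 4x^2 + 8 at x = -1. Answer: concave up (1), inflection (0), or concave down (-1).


Concavity is determined by the sign of f''(x).
f(x) = 4x^3 - 4x^2 + 8
f'(x) = 12x^2 - 8x
f''(x) = 24x - 8
f''(-1) = 24 * (-1) - 8
= -24 - 8
= -32
Since f''(-1) < 0, the function is concave down (-1)

-1


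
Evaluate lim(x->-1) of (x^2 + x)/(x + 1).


Direct substitution gives 0/0, so we factor the numerator.
Factor: (x^2 + x) = (x + 1)(x)
Cancel the common factor (x + 1):
(x^2 + x)/(x + 1) = (x)
Now substitute x = -1:
= (-1) - (0) = -1

-1


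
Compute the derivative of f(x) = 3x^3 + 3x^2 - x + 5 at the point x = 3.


Differentiate f(x) = 3x^3 + 3x^2 - x + 5 term by term:
f'(x) = 9x^2 + 6x - 1
Substitute x = 3:
f'(3) = 9 * 3^2 + 6 * 3 - 1
= 81 + 18 - 1
= 98

98


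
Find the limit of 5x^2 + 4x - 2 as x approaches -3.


Since polynomials are continuous, we use direct substitution.
lim(x->-3) of 5x^2 + 4x - 2
= 5 * (-3)^2 + 4 * (-3) - 2
= 45 - 12 - 2
= 31

31


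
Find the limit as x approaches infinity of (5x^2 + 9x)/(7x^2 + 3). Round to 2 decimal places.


For limits at infinity with equal-degree polynomials,
we compare leading coefficients.
Numerator leading term: 5x^2
Denominator leading term: 7x^2
Divide both by x^2:
lim = (5 + 9/x) / (7 + 3/x^2)
As x -> infinity, the 1/x and 1/x^2 terms vanish:
= 5/7 ≈ 0.71

0.71


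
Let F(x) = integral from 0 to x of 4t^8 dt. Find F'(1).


By the Fundamental Theorem of Calculus (Part 1):
If F(x) = integral from 0 to x of f(t) dt, then F'(x) = f(x)
Here f(t) = 4t^8
So F'(x) = 4x^8
Evaluate at x = 1:
F'(1) = 4 * 1^8
= 4 * 1
= 4

4


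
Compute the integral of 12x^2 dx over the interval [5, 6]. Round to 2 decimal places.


Find the antiderivative of 12x^2:
F(x) = 12/3 * x^3
Apply the Fundamental Theorem of Calculus:
F(6) - F(5)
= 12/3 * 6^3 - 12/3 * 5^3
= 12/3 * (216 - 125)
= 12/3 * 91
= 364 = 364.00

364.00


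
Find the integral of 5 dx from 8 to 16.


The integral of a constant k over [a, b] equals k * (b - a).
integral from 8 to 16 of 5 dx
= 5 * (16 - 8)
= 5 * 8
= 40

40


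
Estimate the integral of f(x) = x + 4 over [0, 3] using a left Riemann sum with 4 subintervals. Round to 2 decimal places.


Left Riemann sum uses left endpoints of each subinterval.
Interval: [0, 3], n = 4
dx = (3 - 0) / 4 = 3/4
Left endpoints: [0, 3/4, 3/2, 9/4]
f values: [4, 19/4, 11/2, 25/4]
Sum = dx * (sum of f values)
= 3/4 * 41/2
= 123/8 ≈ 15.38

15.38


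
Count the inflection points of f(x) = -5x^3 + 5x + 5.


Inflection points occur where f''(x) = 0 and concavity changes.
f(x) = -5x^3 + 5x + 5
f'(x) = -15x^2 + 5
f''(x) = -30x
Set f''(x) = 0:
-30x = 0
x = 0 / (-30) = 0
Since f''(x) is linear (degree 1), it changes sign at this point.
Therefore there is exactly 1 inflection point.

1


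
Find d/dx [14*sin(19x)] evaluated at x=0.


Apply the chain rule to differentiate 14*sin(19x):
d/dx [14*sin(19x)]
= 14 * cos(19x) * d/dx(19x)
= 14 * 19 * cos(19x)
= 266 * cos(19x)
Evaluate at x = 0:
= 266 * cos(0)
= 266 * 1
= 266

266


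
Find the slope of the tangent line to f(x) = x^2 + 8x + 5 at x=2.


The slope of the tangent line equals f'(x) at the point.
f(x) = x^2 + 8x + 5
f'(x) = 2x + 8
At x = 2:
f'(2) = 2 * 2 + 8
= 4 + 8
= 12

12


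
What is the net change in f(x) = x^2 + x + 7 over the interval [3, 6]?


Net change = f(b) - f(a)
f(x) = x^2 + x + 7
Compute f(6):
f(6) = 1 * 6^2 + 1 * 6 + 7
= 36 + 6 + 7
= 49
Compute f(3):
f(3) = 1 * 3^2 + 1 * 3 + 7
= 9 + 3 + 7
= 19
Net change = 49 - 19 = 30

30


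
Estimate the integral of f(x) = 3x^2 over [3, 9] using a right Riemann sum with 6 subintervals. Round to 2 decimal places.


Right Riemann sum uses right endpoints of each subinterval.
Interval: [3, 9], n = 6
dx = (9 - 3) / 6 = 1
Right endpoints: [4, 5, 6, 7, 8, 9]
f values: [48, 75, 108, 147, 192, 243]
Sum = dx * (sum of f values)
= 1 * 813
= 813 = 813.00

813.00


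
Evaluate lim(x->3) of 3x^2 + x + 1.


Since polynomials are continuous, we use direct substitution.
lim(x->3) of 3x^2 + x + 1
= 3 * 3^2 + 1 * 3 + 1
= 27 + 3 + 1
= 31

31


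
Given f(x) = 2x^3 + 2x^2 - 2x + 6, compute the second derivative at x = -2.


First derivative:
f'(x) = 6x^2 + 4x - 2
Second derivative:
f''(x) = 12x + 4
Substitute x = -2:
f''(-2) = 12 * (-2) + 4
= -24 + 4
= -20

-20


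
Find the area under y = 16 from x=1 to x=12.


The area under a constant function y = 16 is a rectangle.
Width = 12 - 1 = 11
Height = 16
Area = width * height
= 11 * 16
= 176

176


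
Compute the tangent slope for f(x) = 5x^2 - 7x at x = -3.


The slope of the tangent line equals f'(x) at the point.
f(x) = 5x^2 - 7x
f'(x) = 10x - 7
At x = -3:
f'(-3) = 10 * (-3) - 7
= -30 - 7
= -37

-37


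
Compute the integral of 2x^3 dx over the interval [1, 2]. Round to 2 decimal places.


Find the antiderivative of 2x^3:
F(x) = 2/4 * x^4
Apply the Fundamental Theorem of Calculus:
F(2) - F(1)
= 2/4 * 2^4 - 2/4 * 1^4
= 2/4 * (16 - 1)
= 2/4 * 15
= 15/2 = 7.50

7.50


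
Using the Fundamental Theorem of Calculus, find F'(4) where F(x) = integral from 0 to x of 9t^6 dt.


By the Fundamental Theorem of Calculus (Part 1):
If F(x) = integral from 0 to x of f(t) dt, then F'(x) = f(x)
Here f(t) = 9t^6
So F'(x) = 9x^6
Evaluate at x = 4:
F'(4) = 9 * 4^6
= 9 * 4096
= 36864

36864


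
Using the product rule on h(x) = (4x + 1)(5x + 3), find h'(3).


Let u(x) = 4x + 1 and v(x) = 5x + 3
u'(x) = 4
v'(x) = 5
Product rule: h'(x) = u'(x)*v(x) + u(x)*v'(x)
= 4 * (5x + 3) + (4x + 1) * 5
At x = 3:
u(3) = 4 * 3 + 1 = 13
v(3) = 5 * 3 + 3 = 18
h'(3) = 4 * 18 + 13 * 5
= 72 + 65
= 137

137


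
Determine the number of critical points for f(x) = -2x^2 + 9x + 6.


Find where f'(x) = 0:
f'(x) = -4x + 9
Set f'(x) = 0:
-4x + 9 = 0
x = -9 / (-4) = 9/4
This is a linear equation in x, so there is exactly one solution.
Number of critical points: 1

1


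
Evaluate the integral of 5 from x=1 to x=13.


The integral of a constant k over [a, b] equals k * (b - a).
integral from 1 to 13 of 5 dx
= 5 * (13 - 1)
= 5 * 12
= 60

60
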